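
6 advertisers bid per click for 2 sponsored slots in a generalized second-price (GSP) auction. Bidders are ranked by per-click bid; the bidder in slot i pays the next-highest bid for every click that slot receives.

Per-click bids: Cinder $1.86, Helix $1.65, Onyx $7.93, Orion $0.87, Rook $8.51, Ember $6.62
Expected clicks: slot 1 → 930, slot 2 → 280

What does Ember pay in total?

Sorting advertisers: $8.51 (Rook) > $7.93 (Onyx) > $6.62 (Ember) > …
Ember ranks below slot 2 → no slot, pays nothing.

Ember pays $0.00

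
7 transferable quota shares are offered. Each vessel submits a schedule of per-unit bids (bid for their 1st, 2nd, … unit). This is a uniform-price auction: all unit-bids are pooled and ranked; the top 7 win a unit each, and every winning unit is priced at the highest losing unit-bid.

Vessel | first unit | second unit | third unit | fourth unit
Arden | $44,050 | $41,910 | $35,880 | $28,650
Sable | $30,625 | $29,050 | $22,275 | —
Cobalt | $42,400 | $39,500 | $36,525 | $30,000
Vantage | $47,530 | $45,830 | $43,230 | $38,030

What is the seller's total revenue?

Total revenue: $266,210

Pooled unit-bids ranked (top 7): 47,530 (Vantage-1), 45,830 (Vantage-2), 44,050 (Arden-1), 43,230 (Vantage-3), 42,400 (Cobalt-1), 41,910 (Arden-2), 39,500 (Cobalt-2)
The (k+1)-th unit-bid is $38,030.
Allocation: Arden 2, Cobalt 2, Vantage 3. Every unit priced at $38,030.
Revenue = 7 × 38,030 = $266,210.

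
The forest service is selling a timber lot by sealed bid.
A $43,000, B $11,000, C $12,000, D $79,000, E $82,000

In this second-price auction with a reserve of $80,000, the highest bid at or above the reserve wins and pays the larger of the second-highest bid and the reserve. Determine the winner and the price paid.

Second-price auction with a reserve of $80,000: the highest bid at or above the reserve wins and pays the larger of the second-highest bid and the reserve.
Bids in order: 82,000 (E) > 79,000 (D) > 43,000 (A) > 12,000 (C) > 11,000 (B)
Highest eligible bid: E at $82,000.
max(second-highest $79,000, reserve $80,000) = $80,000.

E pays $80,000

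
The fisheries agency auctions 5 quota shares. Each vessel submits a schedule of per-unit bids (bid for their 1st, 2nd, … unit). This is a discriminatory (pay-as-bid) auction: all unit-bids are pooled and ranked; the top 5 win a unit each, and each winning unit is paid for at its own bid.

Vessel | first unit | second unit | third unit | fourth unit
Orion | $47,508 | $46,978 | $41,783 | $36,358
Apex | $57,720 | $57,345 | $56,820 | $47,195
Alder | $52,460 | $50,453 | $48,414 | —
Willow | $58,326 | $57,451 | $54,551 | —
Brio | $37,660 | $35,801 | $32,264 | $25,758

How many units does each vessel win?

Apex 3, Willow 2

All unit-bids, highest first — top 5: 58,326 (Willow-1), 57,720 (Apex-1), 57,451 (Willow-2), 57,345 (Apex-2), 56,820 (Apex-3)
Next rejected bid: $54,551 (not a price — pay-as-bid).
Allocation: Apex 3, Willow 2.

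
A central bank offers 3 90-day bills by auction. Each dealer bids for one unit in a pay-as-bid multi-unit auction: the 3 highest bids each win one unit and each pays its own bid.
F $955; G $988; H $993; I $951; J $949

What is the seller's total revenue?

Bids ranked high→low: 993 (H), 988 (G), 955 (F), 951 (I), 949 (J)
The 3 highest are H, G, F.
Total revenue = 993 + 988 + 955 = $2,936.

Total revenue: $2,936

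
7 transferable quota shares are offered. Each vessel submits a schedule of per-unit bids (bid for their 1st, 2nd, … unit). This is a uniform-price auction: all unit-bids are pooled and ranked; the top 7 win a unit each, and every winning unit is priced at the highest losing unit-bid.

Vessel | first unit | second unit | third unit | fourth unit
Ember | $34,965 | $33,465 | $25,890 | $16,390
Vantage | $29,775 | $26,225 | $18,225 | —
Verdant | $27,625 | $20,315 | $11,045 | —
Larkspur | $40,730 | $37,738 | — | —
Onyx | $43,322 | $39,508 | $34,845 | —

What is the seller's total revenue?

Merging the schedules and taking the best 7: 43,322 (Onyx-1), 40,730 (Larkspur-1), 39,508 (Onyx-2), 37,738 (Larkspur-2), 34,965 (Ember-1), 34,845 (Onyx-3), 33,465 (Ember-2)
The (k+1)-th unit-bid is $29,775.
Allocation: Ember 2, Larkspur 2, Onyx 3. Every unit priced at $29,775.
Revenue = 7 × 29,775 = $208,425.

Total revenue: $208,425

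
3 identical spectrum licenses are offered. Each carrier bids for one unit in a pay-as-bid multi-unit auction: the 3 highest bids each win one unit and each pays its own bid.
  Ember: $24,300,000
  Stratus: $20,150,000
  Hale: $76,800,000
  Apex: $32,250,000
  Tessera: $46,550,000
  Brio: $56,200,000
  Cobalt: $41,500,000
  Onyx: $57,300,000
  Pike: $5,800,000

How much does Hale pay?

Sorting: 76,800,000 (Hale), 57,300,000 (Onyx), 56,200,000 (Brio), 46,550,000 (Tessera), 41,500,000 (Cobalt), …
Winners (3 units): Hale, Onyx, Brio.
Hale wins → own bid $76,800,000.

Hale pays $76,800,000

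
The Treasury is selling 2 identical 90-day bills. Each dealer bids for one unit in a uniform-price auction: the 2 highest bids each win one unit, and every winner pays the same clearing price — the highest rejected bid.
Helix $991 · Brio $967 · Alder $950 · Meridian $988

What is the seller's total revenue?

Total revenue: $1,934

Ordering the bids: 991 (Helix), 988 (Meridian), 967 (Brio), 950 (Alder)
Winners (2 units): Helix, Meridian.
First losing bid is Brio's $967, which sets the uniform price.
Total revenue = 2 × $967 = $1,934.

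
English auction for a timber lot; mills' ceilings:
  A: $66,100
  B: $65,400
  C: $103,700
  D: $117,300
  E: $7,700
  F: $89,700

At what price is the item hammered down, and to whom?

D wins at $103,700

Limits ranked: 117,300 (D) > 103,700 (C) > 89,700 (F) > 66,100 (A) > 65,400 (B) > 7,700 (E)
C is the last rival to drop out, at $103,700; D remains and wins at that price.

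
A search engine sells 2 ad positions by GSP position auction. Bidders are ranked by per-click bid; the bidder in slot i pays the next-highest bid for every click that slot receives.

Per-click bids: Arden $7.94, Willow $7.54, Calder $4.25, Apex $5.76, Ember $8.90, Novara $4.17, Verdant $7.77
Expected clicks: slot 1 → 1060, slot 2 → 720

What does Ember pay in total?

Per-click bids in order: $8.90 (Ember) > $7.94 (Arden) > $7.77 (Verdant) > …
Ember holds slot 1 → pays next bid $7.94 × 1060 clicks = $8416.40.

Ember pays $8416.40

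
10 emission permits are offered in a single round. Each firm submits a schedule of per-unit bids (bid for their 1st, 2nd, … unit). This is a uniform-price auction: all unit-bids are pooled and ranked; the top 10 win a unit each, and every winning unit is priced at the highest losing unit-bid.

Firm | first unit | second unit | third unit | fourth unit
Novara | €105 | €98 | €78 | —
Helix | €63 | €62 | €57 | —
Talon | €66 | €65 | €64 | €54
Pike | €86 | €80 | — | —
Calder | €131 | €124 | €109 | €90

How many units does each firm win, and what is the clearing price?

Calder 4, Novara 3, Pike 2, Talon 1; clearing price €65

Pooled unit-bids ranked (top 10): 131 (Calder-1), 124 (Calder-2), 109 (Calder-3), 105 (Novara-1), 98 (Novara-2), 90 (Calder-4), 86 (Pike-1), 80 (Pike-2), 78 (Novara-3), 66 (Talon-1)
The (k+1)-th unit-bid is €65.
Allocation: Calder 4, Novara 3, Pike 2, Talon 1.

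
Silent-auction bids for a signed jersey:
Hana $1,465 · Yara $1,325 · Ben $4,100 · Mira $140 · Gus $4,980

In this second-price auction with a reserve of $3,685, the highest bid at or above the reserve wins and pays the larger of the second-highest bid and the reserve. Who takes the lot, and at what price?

Rule: the highest bid at or above the reserve wins and pays the larger of the second-highest bid and the reserve.
Bids ranked: 4,980 (Gus) > 4,100 (Ben) > 1,465 (Hana) > 1,325 (Yara) > 140 (Mira)
Highest eligible bid: Gus at $4,980.
Second-highest bid $4,100 exceeds the reserve $3,685 → payment $4,100.

Gus pays $4,100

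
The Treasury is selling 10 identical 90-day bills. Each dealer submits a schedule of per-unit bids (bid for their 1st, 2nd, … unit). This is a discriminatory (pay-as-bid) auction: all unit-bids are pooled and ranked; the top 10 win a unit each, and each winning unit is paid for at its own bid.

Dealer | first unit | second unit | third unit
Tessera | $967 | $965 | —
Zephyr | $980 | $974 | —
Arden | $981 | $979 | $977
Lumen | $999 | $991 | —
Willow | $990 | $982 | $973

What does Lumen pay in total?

Merging the schedules and taking the best 10: 999 (Lumen-1), 991 (Lumen-2), 990 (Willow-1), 982 (Willow-2), 981 (Arden-1), 980 (Zephyr-1), 979 (Arden-2), 977 (Arden-3), 974 (Zephyr-2), 973 (Willow-3)
Next rejected bid: $967 (not a price — pay-as-bid).
Lumen's winning unit-bids: 999 + 991 = $1,990.

Lumen pays $1,990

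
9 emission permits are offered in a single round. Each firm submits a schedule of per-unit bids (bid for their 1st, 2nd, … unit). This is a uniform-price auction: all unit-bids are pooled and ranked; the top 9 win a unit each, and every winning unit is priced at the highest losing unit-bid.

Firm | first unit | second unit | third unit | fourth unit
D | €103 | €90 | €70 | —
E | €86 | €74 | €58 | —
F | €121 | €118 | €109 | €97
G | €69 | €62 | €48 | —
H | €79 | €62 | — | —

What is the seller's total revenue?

Pooled unit-bids ranked (top 9): 121 (F-1), 118 (F-2), 109 (F-3), 103 (D-1), 97 (F-4), 90 (D-2), 86 (E-1), 79 (H-1), 74 (E-2)
Highest rejected unit-bid = €70.
Allocation: D 2, E 2, F 4, H 1. Every unit priced at €70.
Revenue = 9 × 70 = €630.

Total revenue: €630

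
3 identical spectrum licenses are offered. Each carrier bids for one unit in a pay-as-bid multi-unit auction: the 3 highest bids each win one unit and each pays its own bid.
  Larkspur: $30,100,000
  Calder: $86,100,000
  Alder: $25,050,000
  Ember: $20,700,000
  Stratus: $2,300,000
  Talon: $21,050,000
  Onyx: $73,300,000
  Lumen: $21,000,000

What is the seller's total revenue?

Total revenue: $189,500,000

Sorting: 86,100,000 (Calder), 73,300,000 (Onyx), 30,100,000 (Larkspur), 25,050,000 (Alder), 21,050,000 (Talon), …
Winners (3 units): Calder, Onyx, Larkspur.
Total revenue = 86,100,000 + 73,300,000 + 30,100,000 = $189,500,000.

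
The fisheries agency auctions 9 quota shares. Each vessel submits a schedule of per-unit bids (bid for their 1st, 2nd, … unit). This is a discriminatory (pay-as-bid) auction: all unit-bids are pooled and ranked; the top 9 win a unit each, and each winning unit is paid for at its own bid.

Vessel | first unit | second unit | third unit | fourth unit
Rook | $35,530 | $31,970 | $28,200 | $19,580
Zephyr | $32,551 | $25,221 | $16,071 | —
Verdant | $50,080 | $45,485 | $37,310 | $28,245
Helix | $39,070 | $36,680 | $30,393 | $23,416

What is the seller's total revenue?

Total revenue: $339,069

Pooled unit-bids ranked (top 9): 50,080 (Verdant-1), 45,485 (Verdant-2), 39,070 (Helix-1), 37,310 (Verdant-3), 36,680 (Helix-2), 35,530 (Rook-1), 32,551 (Zephyr-1), 31,970 (Rook-2), 30,393 (Helix-3)
Next rejected bid: $28,245 (not a price — pay-as-bid).
Each winning unit pays its own bid.
Revenue = 50,080 + 45,485 + 39,070 + 37,310 + 36,680 + 35,530 + 32,551 + 31,970 + 30,393 = $339,069.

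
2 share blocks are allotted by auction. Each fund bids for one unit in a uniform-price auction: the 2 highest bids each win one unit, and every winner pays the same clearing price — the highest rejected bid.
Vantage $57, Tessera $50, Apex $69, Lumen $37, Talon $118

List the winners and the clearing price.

Bids ranked high→low: 118 (Talon), 69 (Apex), 57 (Vantage), 50 (Tessera), …
Winners (2 units): Talon, Apex.
First losing bid is Vantage's $57, which sets the uniform price.

Talon, Apex; each pays $57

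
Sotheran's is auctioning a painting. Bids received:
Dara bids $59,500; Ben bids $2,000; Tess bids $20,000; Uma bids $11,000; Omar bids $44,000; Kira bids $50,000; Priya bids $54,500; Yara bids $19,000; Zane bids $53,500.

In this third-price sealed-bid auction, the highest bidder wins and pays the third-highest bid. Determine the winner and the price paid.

Dara pays $53,500

Third-price sealed-bid auction: the highest bidder wins and pays the third-highest bid.
Bids in order: 59,500 (Dara) > 54,500 (Priya) > 53,500 (Zane) > 50,000 (Kira) > 44,000 (Omar) > 20,000 (Tess) > …
Dara wins; payment is bid #3 in the ranking = $53,500.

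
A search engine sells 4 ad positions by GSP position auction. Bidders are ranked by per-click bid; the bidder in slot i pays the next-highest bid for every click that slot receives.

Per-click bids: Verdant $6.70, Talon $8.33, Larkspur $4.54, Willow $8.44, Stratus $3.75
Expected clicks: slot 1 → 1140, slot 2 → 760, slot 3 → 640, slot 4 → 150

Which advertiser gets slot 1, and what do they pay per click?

Per-click bids in order: $8.44 (Willow) > $8.33 (Talon) > $6.70 (Verdant) > $4.54 (Larkspur) > $3.75 (Stratus)
Slot 1 goes to the first-ranked bidder, Willow, who pays the next bid down: $8.33/click.

Willow; $8.33 per click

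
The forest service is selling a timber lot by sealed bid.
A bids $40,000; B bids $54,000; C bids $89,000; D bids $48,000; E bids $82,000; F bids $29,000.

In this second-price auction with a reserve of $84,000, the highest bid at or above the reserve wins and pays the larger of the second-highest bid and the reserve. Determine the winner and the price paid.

C pays $84,000

Bids in order: 89,000 (C) > 82,000 (E) > 54,000 (B) > 48,000 (D) > 40,000 (A) > 29,000 (F)
C has the top bid at or above the reserve ($89,000).
Second-highest bid $82,000 is below the reserve $84,000, so the reserve binds → payment $84,000.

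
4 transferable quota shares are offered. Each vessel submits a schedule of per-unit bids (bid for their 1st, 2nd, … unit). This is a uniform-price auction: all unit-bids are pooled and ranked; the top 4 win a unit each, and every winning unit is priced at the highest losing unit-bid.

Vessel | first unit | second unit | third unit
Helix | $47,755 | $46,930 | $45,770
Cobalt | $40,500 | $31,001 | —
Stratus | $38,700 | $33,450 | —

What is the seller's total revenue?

All unit-bids, highest first — top 4: 47,755 (Helix-1), 46,930 (Helix-2), 45,770 (Helix-3), 40,500 (Cobalt-1)
Highest rejected unit-bid = $38,700.
Allocation: Cobalt 1, Helix 3. Every unit priced at $38,700.
Revenue = 4 × 38,700 = $154,800.

Total revenue: $154,800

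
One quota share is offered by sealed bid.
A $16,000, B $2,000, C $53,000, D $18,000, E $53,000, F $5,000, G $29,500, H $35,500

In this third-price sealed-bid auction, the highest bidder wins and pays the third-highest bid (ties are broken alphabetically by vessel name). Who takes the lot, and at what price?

Third-price sealed-bid auction: the highest bidder wins and pays the third-highest bid.
Bids ranked: 53,000 (C) > 53,000 (E) > 35,500 (H) > 29,500 (G) > 18,000 (D) > 16,000 (A) > …
C and E tie at $53,000; tie-break gives it to C.
C wins; payment is bid #3 in the ranking = $35,500.

C pays $35,500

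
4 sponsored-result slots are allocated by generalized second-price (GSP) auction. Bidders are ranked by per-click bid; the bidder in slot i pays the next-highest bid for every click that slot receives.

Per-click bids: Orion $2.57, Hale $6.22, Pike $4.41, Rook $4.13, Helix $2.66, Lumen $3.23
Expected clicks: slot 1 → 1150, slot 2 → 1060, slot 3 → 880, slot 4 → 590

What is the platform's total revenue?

Sorting advertisers: $6.22 (Hale) > $4.41 (Pike) > $4.13 (Rook) > $3.23 (Lumen) > $2.66 (Helix) > …
Slot 1: Hale pays $4.41 × 1150 = $5071.50
Slot 2: Pike pays $4.13 × 1060 = $4377.80
Slot 3: Rook pays $3.23 × 880 = $2842.40
Slot 4: Lumen pays $2.66 × 590 = $1569.40
Total = $13861.10

Total revenue: $13861.10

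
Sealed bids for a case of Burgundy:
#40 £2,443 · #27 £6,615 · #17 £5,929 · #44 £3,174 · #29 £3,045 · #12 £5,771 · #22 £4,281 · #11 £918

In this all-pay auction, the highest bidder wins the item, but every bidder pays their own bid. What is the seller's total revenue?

Total revenue: £32,176

All-pay auction: the highest bidder wins the item, but every bidder pays their own bid.
Bids in order: 6,615 (#27) > 5,929 (#17) > 5,771 (#12) > 4,281 (#22) > 3,174 (#44) > 3,045 (#29) > …
Every bidder forfeits their bid regardless of winning.
Revenue = 2,443 + 6,615 + 5,929 + 3,174 + 3,045 + 5,771 + 4,281 + 918 = £32,176.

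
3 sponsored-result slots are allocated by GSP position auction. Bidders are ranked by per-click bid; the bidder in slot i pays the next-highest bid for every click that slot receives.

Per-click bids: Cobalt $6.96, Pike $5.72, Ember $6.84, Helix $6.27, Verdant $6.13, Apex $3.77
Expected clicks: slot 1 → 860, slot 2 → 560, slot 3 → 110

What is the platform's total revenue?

Sorting advertisers: $6.96 (Cobalt) > $6.84 (Ember) > $6.27 (Helix) > $6.13 (Verdant) > …
Slot 1: Cobalt pays $6.84 × 860 = $5882.40
Slot 2: Ember pays $6.27 × 560 = $3511.20
Slot 3: Helix pays $6.13 × 110 = $674.30
Total = $10067.90

Total revenue: $10067.90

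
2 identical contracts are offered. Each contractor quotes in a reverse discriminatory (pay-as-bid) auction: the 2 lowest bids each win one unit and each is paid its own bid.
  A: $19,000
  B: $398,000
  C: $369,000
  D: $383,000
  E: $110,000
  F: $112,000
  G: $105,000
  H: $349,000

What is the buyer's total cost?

Total cost: $124,000

Sorting: 19,000 (A), 105,000 (G), 110,000 (E), 112,000 (F), …
The 2 lowest are A, G.
Total cost = 19,000 + 105,000 = $124,000.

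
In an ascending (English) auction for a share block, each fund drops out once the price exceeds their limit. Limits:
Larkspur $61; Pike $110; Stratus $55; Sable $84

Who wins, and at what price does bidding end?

Limits ranked: 110 (Pike) > 84 (Sable) > 61 (Larkspur) > 55 (Stratus)
Once the price passes $84, only Pike is left; the hammer falls at Sable's limit of $84.

Pike wins at $84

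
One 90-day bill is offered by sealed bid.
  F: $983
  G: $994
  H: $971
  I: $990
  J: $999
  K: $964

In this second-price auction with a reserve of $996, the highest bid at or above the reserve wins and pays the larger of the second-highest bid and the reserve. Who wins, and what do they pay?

Bids in order: 999 (J) > 994 (G) > 990 (I) > 983 (F) > 971 (H) > 964 (K)
J has the top bid at or above the reserve ($999).
max(second-highest $994, reserve $996) = $996.

J pays $996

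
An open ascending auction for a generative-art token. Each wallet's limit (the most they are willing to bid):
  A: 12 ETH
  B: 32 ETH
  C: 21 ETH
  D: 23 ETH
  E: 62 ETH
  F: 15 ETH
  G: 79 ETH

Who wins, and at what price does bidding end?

G wins at 62 ETH

Sorting limits: 79 (G) > 62 (E) > 32 (B) > 23 (D) > 21 (C) > 15 (F) > …
Bidding ends when E exits at 62 ETH; G takes it.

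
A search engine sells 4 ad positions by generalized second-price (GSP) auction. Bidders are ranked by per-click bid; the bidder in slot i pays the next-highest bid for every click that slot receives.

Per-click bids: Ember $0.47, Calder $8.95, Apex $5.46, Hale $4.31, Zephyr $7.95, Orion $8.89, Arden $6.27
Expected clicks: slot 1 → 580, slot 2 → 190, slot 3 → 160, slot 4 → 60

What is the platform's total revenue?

Per-click bids in order: $8.95 (Calder) > $8.89 (Orion) > $7.95 (Zephyr) > $6.27 (Arden) > $5.46 (Apex) > …
Slot 1: Calder pays $8.89 × 580 = $5156.20
Slot 2: Orion pays $7.95 × 190 = $1510.50
Slot 3: Zephyr pays $6.27 × 160 = $1003.20
Slot 4: Arden pays $5.46 × 60 = $327.60
Total = $7997.50

Total revenue: $7997.50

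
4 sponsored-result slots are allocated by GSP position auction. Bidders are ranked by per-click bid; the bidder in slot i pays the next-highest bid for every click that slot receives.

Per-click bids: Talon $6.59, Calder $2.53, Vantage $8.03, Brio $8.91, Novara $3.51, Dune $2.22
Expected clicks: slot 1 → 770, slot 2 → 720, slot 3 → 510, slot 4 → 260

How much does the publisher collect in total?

Total revenue: $13375.80

Sorting advertisers: $8.91 (Brio) > $8.03 (Vantage) > $6.59 (Talon) > $3.51 (Novara) > $2.53 (Calder) > …
Slot 1: Brio pays $8.03 × 770 = $6183.10
Slot 2: Vantage pays $6.59 × 720 = $4744.80
Slot 3: Talon pays $3.51 × 510 = $1790.10
Slot 4: Novara pays $2.53 × 260 = $657.80
Total = $13375.80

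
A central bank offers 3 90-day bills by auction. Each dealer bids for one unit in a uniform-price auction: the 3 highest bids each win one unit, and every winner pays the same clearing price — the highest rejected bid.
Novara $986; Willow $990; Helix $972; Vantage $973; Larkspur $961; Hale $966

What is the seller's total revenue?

Total revenue: $2,916

Bids ranked high→low: 990 (Willow), 986 (Novara), 973 (Vantage), 972 (Helix), 966 (Hale), …
The 3 highest are Willow, Novara, Vantage.
First losing bid is Helix's $972, which sets the uniform price.
Total revenue = 3 × $972 = $2,916.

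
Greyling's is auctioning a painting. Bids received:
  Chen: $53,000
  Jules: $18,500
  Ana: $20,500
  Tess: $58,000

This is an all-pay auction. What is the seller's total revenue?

Total revenue: $150,000

Bids in order: 58,000 (Tess) > 53,000 (Chen) > 20,500 (Ana) > 18,500 (Jules)
Tess wins with the top bid; all bids are sunk regardless.
Every bidder forfeits their bid regardless of winning.
Revenue = 53,000 + 18,500 + 20,500 + 58,000 = $150,000.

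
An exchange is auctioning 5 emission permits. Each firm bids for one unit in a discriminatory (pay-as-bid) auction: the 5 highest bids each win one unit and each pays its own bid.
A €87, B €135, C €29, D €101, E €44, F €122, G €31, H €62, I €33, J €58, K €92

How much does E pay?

Bids ranked high→low: 135 (B), 122 (F), 101 (D), 92 (K), 87 (A), 62 (H), 58 (J), …
The 5 highest are B, F, D, K, A.
E does not win → €0.

E pays €0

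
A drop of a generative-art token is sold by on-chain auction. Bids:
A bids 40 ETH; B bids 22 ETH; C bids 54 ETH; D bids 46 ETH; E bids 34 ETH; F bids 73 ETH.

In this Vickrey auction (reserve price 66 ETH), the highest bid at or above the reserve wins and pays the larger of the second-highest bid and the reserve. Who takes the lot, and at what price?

Rule: the highest bid at or above the reserve wins and pays the larger of the second-highest bid and the reserve.
Bids ranked: 73 (F) > 54 (C) > 46 (D) > 40 (A) > 34 (E) > 22 (B)
Highest eligible bid: F at 73 ETH.
max(second-highest 54 ETH, reserve 66 ETH) = 66 ETH.

F pays 66 ETH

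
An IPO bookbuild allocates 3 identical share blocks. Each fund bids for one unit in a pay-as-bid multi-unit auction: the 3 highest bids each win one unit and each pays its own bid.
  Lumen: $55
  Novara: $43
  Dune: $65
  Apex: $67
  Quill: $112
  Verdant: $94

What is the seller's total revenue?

Total revenue: $273

Bids ranked high→low: 112 (Quill), 94 (Verdant), 67 (Apex), 65 (Dune), 55 (Lumen), …
The 3 highest are Quill, Verdant, Apex.
Total revenue = 112 + 94 + 67 = $273.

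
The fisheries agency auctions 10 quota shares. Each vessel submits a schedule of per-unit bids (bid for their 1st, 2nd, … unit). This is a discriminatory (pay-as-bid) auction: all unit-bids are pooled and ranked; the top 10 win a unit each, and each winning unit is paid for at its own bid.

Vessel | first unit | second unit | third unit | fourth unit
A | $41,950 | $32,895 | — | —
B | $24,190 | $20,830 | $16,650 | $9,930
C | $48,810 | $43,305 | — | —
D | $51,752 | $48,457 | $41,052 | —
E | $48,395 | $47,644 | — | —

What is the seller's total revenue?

All unit-bids, highest first — top 10: 51,752 (D-1), 48,810 (C-1), 48,457 (D-2), 48,395 (E-1), 47,644 (E-2), 43,305 (C-2), 41,950 (A-1), 41,052 (D-3), 32,895 (A-2), 24,190 (B-1)
Next rejected bid: $20,830 (not a price — pay-as-bid).
Each winning unit pays its own bid.
Revenue = 51,752 + 48,810 + 48,457 + 48,395 + 47,644 + 43,305 + 41,950 + 41,052 + 32,895 + 24,190 = $428,450.

Total revenue: $428,450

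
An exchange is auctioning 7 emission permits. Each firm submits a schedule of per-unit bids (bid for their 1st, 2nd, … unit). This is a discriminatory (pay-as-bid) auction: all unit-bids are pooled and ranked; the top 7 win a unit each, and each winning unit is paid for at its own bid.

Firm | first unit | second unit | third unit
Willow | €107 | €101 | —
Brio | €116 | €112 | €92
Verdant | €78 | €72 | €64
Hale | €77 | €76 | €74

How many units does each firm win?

Pooled unit-bids ranked (top 7): 116 (Brio-1), 112 (Brio-2), 107 (Willow-1), 101 (Willow-2), 92 (Brio-3), 78 (Verdant-1), 77 (Hale-1)
Next rejected bid: €76 (not a price — pay-as-bid).
Allocation: Brio 3, Hale 1, Verdant 1, Willow 2.

Brio 3, Hale 1, Verdant 1, Willow 2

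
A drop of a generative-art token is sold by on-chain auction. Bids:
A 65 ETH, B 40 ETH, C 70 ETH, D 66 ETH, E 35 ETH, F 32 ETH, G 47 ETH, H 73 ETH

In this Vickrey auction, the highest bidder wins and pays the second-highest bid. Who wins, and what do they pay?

Vickrey auction: the highest bidder wins and pays the second-highest bid.
Sorting bids: 73 (H) > 70 (C) > 66 (D) > 65 (A) > 47 (G) > 40 (B) > …
Second-price: H pays C's bid of 70 ETH.

H pays 70 ETH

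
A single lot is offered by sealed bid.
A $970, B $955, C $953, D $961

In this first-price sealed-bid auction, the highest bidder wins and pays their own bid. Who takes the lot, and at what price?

Rule: the highest bidder wins and pays their own bid.
Sorting bids: 970 (A) > 961 (D) > 955 (B) > 953 (C)
A has the highest bid and pays exactly that: $970.

A pays $970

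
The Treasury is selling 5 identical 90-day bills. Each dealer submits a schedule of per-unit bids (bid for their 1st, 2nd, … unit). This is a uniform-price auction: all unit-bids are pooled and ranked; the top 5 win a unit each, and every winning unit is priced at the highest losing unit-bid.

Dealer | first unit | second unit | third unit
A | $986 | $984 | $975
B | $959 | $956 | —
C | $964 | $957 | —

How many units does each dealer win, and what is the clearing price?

A 3, B 1, C 1; clearing price $957

Merging the schedules and taking the best 5: 986 (A-1), 984 (A-2), 975 (A-3), 964 (C-1), 959 (B-1)
First bid not allocated: $957.
Allocation: A 3, B 1, C 1.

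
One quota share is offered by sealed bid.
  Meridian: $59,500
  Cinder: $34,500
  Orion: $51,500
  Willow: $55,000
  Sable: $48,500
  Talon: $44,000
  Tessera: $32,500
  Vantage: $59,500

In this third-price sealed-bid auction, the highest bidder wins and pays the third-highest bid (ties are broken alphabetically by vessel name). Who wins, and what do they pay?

Sorting bids: 59,500 (Meridian) > 59,500 (Vantage) > 55,000 (Willow) > 51,500 (Orion) > 48,500 (Sable) > 44,000 (Talon) > …
Meridian and Vantage tie at $59,500; tie-break gives it to Meridian.
Meridian wins; payment is bid #3 in the ranking = $55,000.

Meridian pays $55,000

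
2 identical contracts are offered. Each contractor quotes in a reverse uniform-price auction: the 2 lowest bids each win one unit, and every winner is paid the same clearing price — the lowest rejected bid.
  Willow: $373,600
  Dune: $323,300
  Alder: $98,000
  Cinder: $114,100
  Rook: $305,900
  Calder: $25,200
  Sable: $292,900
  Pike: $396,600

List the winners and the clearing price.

Bids ranked low→high: 25,200 (Calder), 98,000 (Alder), 114,100 (Cinder), 292,900 (Sable), …
The 2 lowest are Calder, Alder.
Lowest unsuccessful bid: $114,100 → clearing price.

Calder, Alder; each is paid $114,100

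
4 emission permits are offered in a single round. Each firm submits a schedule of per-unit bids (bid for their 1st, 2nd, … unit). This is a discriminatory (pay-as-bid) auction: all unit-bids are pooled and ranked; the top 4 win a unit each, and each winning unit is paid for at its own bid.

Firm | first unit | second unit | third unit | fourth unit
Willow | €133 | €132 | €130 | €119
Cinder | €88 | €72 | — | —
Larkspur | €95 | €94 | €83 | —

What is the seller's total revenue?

Total revenue: €514

Merging the schedules and taking the best 4: 133 (Willow-1), 132 (Willow-2), 130 (Willow-3), 119 (Willow-4)
Next rejected bid: €95 (not a price — pay-as-bid).
Each winning unit pays its own bid.
Revenue = 133 + 132 + 130 + 119 = €514.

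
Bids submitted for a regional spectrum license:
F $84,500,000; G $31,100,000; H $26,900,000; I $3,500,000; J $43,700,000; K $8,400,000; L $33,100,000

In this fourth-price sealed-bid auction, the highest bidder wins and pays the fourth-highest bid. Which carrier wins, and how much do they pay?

F pays $31,100,000

Rule: the highest bidder wins and pays the fourth-highest bid.
Sorting bids: 84,500,000 (F) > 43,700,000 (J) > 33,100,000 (L) > 31,100,000 (G) > 26,900,000 (H) > 8,400,000 (K) > …
F is highest; pays the fourth-highest bid, $31,100,000.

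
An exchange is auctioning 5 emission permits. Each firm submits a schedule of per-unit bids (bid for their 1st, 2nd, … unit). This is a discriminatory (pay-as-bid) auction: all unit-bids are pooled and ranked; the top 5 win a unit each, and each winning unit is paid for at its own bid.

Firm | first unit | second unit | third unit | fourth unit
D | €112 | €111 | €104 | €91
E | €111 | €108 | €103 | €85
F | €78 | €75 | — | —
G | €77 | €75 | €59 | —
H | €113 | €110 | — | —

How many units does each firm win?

All unit-bids, highest first — top 5: 113 (H-1), 112 (D-1), 111 (D-2), 111 (E-1), 110 (H-2)
Next rejected bid: €108 (not a price — pay-as-bid).
Allocation: D 2, E 1, H 2.

D 2, E 1, H 2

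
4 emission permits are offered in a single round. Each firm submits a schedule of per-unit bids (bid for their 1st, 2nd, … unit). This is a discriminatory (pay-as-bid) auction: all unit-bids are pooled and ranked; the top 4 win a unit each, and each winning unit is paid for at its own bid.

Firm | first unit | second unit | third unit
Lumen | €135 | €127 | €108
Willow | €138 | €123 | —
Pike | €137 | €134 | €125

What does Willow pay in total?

Merging the schedules and taking the best 4: 138 (Willow-1), 137 (Pike-1), 135 (Lumen-1), 134 (Pike-2)
Next rejected bid: €127 (not a price — pay-as-bid).
Willow's winning unit-bids: 138 = €138.

Willow pays €138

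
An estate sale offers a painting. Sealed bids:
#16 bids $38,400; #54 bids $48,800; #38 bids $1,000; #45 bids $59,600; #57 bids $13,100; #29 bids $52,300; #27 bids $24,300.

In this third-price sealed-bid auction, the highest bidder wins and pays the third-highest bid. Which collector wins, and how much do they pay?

Rule: the highest bidder wins and pays the third-highest bid.
Bids ranked: 59,600 (#45) > 52,300 (#29) > 48,800 (#54) > 38,400 (#16) > 24,300 (#27) > 13,100 (#57) > …
#45 is highest; pays the third-highest bid, $48,800.

#45 pays $48,800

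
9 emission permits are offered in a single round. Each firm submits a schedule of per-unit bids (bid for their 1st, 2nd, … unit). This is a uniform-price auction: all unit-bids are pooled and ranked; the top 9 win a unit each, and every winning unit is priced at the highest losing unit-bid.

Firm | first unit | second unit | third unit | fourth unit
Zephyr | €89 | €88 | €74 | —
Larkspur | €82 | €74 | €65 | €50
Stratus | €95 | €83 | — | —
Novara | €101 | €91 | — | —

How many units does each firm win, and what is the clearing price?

All unit-bids, highest first — top 9: 101 (Novara-1), 95 (Stratus-1), 91 (Novara-2), 89 (Zephyr-1), 88 (Zephyr-2), 83 (Stratus-2), 82 (Larkspur-1), 74 (Zephyr-3), 74 (Larkspur-2)
First bid not allocated: €65.
Allocation: Larkspur 2, Novara 2, Stratus 2, Zephyr 3.

Larkspur 2, Novara 2, Stratus 2, Zephyr 3; clearing price €65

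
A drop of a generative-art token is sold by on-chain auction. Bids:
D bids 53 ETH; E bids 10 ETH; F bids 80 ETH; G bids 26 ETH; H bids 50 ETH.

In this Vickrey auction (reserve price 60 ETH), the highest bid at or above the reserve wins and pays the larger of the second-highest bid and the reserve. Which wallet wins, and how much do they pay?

F pays 60 ETH

Vickrey auction (reserve price 60 ETH): the highest bid at or above the reserve wins and pays the larger of the second-highest bid and the reserve.
Bids ranked: 80 (F) > 53 (D) > 50 (H) > 26 (G) > 10 (E)
F has the top bid at or above the reserve (80 ETH).
max(second-highest 53 ETH, reserve 60 ETH) = 60 ETH.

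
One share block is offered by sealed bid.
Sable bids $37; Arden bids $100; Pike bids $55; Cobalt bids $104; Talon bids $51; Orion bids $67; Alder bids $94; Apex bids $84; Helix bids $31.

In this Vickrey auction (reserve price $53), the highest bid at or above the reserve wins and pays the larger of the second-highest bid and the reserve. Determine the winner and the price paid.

Cobalt pays $100

Sorting bids: 104 (Cobalt) > 100 (Arden) > 94 (Alder) > 84 (Apex) > 67 (Orion) > 55 (Pike) > …
Cobalt has the top bid at or above the reserve ($104).
max(second-highest $100, reserve $53) = $100; the reserve does not bind.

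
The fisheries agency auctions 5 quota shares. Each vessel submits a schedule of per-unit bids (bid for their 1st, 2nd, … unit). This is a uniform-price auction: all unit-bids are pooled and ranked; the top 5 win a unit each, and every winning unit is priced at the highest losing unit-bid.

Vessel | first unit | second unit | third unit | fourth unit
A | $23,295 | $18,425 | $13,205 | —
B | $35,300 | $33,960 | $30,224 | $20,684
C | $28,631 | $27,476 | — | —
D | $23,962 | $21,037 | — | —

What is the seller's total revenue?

Pooled unit-bids ranked (top 5): 35,300 (B-1), 33,960 (B-2), 30,224 (B-3), 28,631 (C-1), 27,476 (C-2)
First bid not allocated: $23,962.
Allocation: B 3, C 2. Every unit priced at $23,962.
Revenue = 5 × 23,962 = $119,810.

Total revenue: $119,810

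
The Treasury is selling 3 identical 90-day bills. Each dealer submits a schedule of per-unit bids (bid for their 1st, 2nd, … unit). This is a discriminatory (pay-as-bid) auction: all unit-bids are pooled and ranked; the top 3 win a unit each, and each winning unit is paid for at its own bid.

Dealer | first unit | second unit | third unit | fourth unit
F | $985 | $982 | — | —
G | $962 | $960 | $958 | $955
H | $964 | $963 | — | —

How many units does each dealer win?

Pooled unit-bids ranked (top 3): 985 (F-1), 982 (F-2), 964 (H-1)
Next rejected bid: $963 (not a price — pay-as-bid).
Allocation: F 2, H 1.

F 2, H 1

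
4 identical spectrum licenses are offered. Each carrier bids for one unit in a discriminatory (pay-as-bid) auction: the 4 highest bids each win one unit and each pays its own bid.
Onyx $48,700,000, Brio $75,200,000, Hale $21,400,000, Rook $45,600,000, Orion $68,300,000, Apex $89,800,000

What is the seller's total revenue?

Total revenue: $282,000,000

Ordering the bids: 89,800,000 (Apex), 75,200,000 (Brio), 68,300,000 (Orion), 48,700,000 (Onyx), 45,600,000 (Rook), 21,400,000 (Hale)
The 4 highest are Apex, Brio, Orion, Onyx.
Total revenue = 89,800,000 + 75,200,000 + 68,300,000 + 48,700,000 = $282,000,000.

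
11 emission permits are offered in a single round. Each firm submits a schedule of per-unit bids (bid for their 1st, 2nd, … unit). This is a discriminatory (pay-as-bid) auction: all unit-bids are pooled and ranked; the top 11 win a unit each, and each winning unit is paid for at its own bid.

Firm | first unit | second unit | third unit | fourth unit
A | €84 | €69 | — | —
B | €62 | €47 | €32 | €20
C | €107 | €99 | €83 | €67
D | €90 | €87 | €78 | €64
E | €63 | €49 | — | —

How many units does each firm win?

A 2, C 4, D 4, E 1

Merging the schedules and taking the best 11: 107 (C-1), 99 (C-2), 90 (D-1), 87 (D-2), 84 (A-1), 83 (C-3), 78 (D-3), 69 (A-2), 67 (C-4), 64 (D-4), 63 (E-1)
Next rejected bid: €62 (not a price — pay-as-bid).
Allocation: A 2, C 4, D 4, E 1.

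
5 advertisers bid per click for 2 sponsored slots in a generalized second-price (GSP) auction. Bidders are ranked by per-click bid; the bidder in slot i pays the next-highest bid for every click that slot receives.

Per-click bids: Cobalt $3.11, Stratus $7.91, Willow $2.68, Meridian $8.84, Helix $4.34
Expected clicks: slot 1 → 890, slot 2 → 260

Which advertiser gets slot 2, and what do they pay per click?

Stratus; $4.34 per click

Ranked by bid: $8.84 (Meridian) > $7.91 (Stratus) > $4.34 (Helix) > …
Slot 2 goes to the second-ranked bidder, Stratus, who pays the next bid down: $4.34/click.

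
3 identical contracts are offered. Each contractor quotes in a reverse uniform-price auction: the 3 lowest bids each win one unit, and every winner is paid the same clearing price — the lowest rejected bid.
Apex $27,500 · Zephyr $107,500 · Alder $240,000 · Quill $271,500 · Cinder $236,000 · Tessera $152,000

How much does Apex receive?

Apex is paid $236,000

Ordering the bids: 27,500 (Apex), 107,500 (Zephyr), 152,000 (Tessera), 236,000 (Cinder), 240,000 (Alder), …
Winners (3 units): Apex, Zephyr, Tessera.
First losing bid is Cinder's $236,000, which sets the uniform price.
Apex wins → is paid $236,000.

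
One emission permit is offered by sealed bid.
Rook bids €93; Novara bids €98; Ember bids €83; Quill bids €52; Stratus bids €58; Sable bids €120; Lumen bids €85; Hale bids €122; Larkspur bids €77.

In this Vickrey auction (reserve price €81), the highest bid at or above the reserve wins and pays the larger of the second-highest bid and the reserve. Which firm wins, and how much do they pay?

Sorting bids: 122 (Hale) > 120 (Sable) > 98 (Novara) > 93 (Rook) > 85 (Lumen) > 83 (Ember) > …
Highest eligible bid: Hale at €122.
Second-highest bid €120 exceeds the reserve €81 → payment €120.

Hale pays €120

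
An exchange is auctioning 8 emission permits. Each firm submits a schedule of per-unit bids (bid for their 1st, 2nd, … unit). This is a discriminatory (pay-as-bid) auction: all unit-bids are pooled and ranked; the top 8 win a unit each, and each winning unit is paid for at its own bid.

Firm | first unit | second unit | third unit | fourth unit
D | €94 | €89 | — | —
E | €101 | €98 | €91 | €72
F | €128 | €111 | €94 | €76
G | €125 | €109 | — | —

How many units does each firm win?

D 1, E 2, F 3, G 2

Merging the schedules and taking the best 8: 128 (F-1), 125 (G-1), 111 (F-2), 109 (G-2), 101 (E-1), 98 (E-2), 94 (D-1), 94 (F-3)
Next rejected bid: €91 (not a price — pay-as-bid).
Allocation: D 1, E 2, F 3, G 2.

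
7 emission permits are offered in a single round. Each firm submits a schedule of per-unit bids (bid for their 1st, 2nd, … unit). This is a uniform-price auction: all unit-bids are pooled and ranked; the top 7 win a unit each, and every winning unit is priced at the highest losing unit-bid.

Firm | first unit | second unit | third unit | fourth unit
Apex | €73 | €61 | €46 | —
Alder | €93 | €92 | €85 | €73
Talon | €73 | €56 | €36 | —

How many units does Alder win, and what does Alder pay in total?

Alder: 4 units, pays €224

Merging the schedules and taking the best 7: 93 (Alder-1), 92 (Alder-2), 85 (Alder-3), 73 (Apex-1), 73 (Alder-4), 73 (Talon-1), 61 (Apex-2)
The (k+1)-th unit-bid is €56.
Alder wins 4 unit(s) at €56 each.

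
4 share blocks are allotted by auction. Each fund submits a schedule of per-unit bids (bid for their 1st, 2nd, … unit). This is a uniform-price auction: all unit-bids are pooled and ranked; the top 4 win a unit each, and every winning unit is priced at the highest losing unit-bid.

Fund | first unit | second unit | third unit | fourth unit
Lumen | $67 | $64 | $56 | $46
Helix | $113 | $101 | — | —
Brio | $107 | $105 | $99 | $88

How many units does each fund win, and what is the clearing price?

Brio 2, Helix 2; clearing price $99

Pooled unit-bids ranked (top 4): 113 (Helix-1), 107 (Brio-1), 105 (Brio-2), 101 (Helix-2)
The (k+1)-th unit-bid is $99.
Allocation: Brio 2, Helix 2.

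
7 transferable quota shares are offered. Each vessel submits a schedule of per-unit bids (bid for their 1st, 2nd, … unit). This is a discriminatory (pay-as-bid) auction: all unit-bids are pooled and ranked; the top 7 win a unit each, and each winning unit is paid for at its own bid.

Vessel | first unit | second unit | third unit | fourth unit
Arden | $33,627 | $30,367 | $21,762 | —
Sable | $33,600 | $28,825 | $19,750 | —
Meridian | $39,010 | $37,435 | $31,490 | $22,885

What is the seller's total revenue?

Pooled unit-bids ranked (top 7): 39,010 (Meridian-1), 37,435 (Meridian-2), 33,627 (Arden-1), 33,600 (Sable-1), 31,490 (Meridian-3), 30,367 (Arden-2), 28,825 (Sable-2)
Next rejected bid: $22,885 (not a price — pay-as-bid).
Each winning unit pays its own bid.
Revenue = 39,010 + 37,435 + 33,627 + 33,600 + 31,490 + 30,367 + 28,825 = $234,354.

Total revenue: $234,354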